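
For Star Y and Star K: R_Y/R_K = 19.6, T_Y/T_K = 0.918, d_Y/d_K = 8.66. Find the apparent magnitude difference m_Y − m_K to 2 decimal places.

-1.40

L_Y/L_K = (19.6)²(0.918)⁴ = 272.8.
F_Y/F_K = (L_Y/L_K)/(d_Y/d_K)² = 272.8/75.00 = 3.638.
m_Y − m_K = −2.5 log₁₀(3.638) = -1.40.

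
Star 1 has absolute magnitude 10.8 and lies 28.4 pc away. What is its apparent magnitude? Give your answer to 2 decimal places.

13.07

m = M + 5 log₁₀(d/10 pc) = 10.8 + 5 log₁₀(28.4/10)
  = 10.8 + 5 × 0.453 = 10.8 + 2.27 = 13.07.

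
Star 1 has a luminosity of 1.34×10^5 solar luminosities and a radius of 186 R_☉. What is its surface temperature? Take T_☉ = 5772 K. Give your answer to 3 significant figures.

8.10×10^3 K

T/T_☉ = (L/L_☉)^(1/4) / (R/R_☉)^(1/2)
T = 5772 × (1.34×10^5)^(1/4) / √(186) = 5772 × 19.13 / 13.64 = 8097 K.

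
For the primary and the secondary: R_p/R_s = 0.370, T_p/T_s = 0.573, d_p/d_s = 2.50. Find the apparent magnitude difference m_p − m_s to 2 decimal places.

L_p/L_s = (0.370)²(0.573)⁴ = 0.01476.
F_p/F_s = (L_p/L_s)/(d_p/d_s)² = 0.01476/6.250 = 0.002361.
m_p − m_s = −2.5 log₁₀(0.002361) = 6.57.

6.57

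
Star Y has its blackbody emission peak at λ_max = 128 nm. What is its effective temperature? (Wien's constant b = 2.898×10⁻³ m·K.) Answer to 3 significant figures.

T = b/λ_max = 2.898×10⁻³ / (128×10⁻⁹) = 2.264×10^4 K.

2.26×10^4 K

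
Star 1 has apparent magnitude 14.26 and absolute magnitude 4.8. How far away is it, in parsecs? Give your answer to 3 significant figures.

780 pc

m − M = 5 log₁₀(d/10 pc)
14.26 − (4.8) = 9.46 = 5 log₁₀(d/10)
d = 10 × 10^(9.46/5) = 10 × 10^1.892 = 779.8 pc.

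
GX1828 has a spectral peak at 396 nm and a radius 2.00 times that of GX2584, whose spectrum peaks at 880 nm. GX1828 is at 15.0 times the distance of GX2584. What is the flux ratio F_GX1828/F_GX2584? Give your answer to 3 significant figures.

0.434

Wien's law: T_GX1828/T_GX2584 = λ_GX2584/λ_GX1828 = 880/396 = 2.222.
L_GX1828/L_GX2584 = (R_GX1828/R_GX2584)²(T_GX1828/T_GX2584)⁴ = (2.00)²(2.222)⁴ = 97.55.
F_GX1828/F_GX2584 = (L_GX1828/L_GX2584)/(d_GX1828/d_GX2584)² = 97.55/(15.0)² = 0.4335.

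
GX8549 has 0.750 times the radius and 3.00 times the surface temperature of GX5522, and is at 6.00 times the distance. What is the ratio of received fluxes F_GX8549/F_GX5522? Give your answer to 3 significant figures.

1.27

L_GX8549/L_GX5522 = (R_GX8549/R_GX5522)²(T_GX8549/T_GX5522)⁴ = (0.750)² × (3.00)⁴ = 45.56.
F_GX8549/F_GX5522 = (L_GX8549/L_GX5522)/(d_GX8549/d_GX5522)² = 45.56 / (6.00)² = 1.266.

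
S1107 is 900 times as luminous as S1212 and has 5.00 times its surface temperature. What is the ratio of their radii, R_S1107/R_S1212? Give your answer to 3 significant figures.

L ∝ R²T⁴ gives R ∝ √L / T², so
R_S1107/R_S1212 = √(900) / (5.00)² = 30.00 / 25.00 = 1.200.

1.20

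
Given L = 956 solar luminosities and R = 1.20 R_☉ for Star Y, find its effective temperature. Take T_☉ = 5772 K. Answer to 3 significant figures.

2.93×10^4 K

T/T_☉ = (L/L_☉)^(1/4) / (R/R_☉)^(1/2)
T = 5772 × (956)^(1/4) / √(1.20) = 5772 × 5.561 / 1.095 = 2.930×10^4 K.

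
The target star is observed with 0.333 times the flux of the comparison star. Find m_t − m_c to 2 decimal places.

1.19

m_t − m_c = −2.5 log₁₀(F_t/F_c) = −2.5 log₁₀(0.333) = −2.5 × (-0.478) = 1.194.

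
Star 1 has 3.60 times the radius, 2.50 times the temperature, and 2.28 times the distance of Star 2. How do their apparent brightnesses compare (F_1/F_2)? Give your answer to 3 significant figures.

L_1/L_2 = (R_1/R_2)²(T_1/T_2)⁴ = (3.60)² × (2.50)⁴ = 506.3.
F_1/F_2 = (L_1/L_2)/(d_1/d_2)² = 506.3 / (2.28)² = 97.39.

97.4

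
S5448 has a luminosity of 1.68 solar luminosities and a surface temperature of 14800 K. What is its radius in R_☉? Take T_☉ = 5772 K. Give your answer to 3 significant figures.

R/R_☉ = √(L/L_☉) / (T/T_☉)² = √(1.68) / (2.564)²
       = 1.296 / 6.575 = 0.1971.

0.197 R_☉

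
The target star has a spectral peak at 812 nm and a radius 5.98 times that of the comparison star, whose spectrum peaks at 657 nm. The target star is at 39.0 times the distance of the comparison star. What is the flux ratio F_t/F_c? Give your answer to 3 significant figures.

0.0101

Wien's law: T_t/T_c = λ_c/λ_t = 657/812 = 0.8091.
L_t/L_c = (R_t/R_c)²(T_t/T_c)⁴ = (5.98)²(0.8091)⁴ = 15.33.
F_t/F_c = (L_t/L_c)/(d_t/d_c)² = 15.33/(39.0)² = 0.01008.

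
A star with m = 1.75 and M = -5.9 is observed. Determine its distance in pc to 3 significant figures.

339 pc

m − M = 5 log₁₀(d/10 pc)
1.75 − (-5.9) = 7.65 = 5 log₁₀(d/10)
d = 10 × 10^(7.65/5) = 10 × 10^1.530 = 338.8 pc.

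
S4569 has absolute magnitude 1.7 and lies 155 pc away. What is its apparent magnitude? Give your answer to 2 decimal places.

m = M + 5 log₁₀(d/10 pc) = 1.7 + 5 log₁₀(155/10)
  = 1.7 + 5 × 1.190 = 1.7 + 5.95 = 7.65.

7.65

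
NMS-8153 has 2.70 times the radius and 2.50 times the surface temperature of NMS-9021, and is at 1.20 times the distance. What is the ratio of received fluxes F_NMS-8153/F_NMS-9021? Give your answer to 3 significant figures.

L_NMS-8153/L_NMS-9021 = (R_NMS-8153/R_NMS-9021)²(T_NMS-8153/T_NMS-9021)⁴ = (2.70)² × (2.50)⁴ = 284.8.
F_NMS-8153/F_NMS-9021 = (L_NMS-8153/L_NMS-9021)/(d_NMS-8153/d_NMS-9021)² = 284.8 / (1.20)² = 197.8.

198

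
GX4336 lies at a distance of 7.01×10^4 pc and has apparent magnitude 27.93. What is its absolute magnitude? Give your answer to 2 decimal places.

8.70

M = m − 5 log₁₀(d/10 pc) = 27.93 − 5 log₁₀(7.01×10^4/10)
  = 27.93 − 5 × 3.846 = 27.93 − 19.23 = 8.70.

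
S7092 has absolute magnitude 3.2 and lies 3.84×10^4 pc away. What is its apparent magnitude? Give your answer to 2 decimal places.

21.12

m = M + 5 log₁₀(d/10 pc) = 3.2 + 5 log₁₀(3.84×10^4/10)
  = 3.2 + 5 × 3.584 = 3.2 + 17.92 = 21.12.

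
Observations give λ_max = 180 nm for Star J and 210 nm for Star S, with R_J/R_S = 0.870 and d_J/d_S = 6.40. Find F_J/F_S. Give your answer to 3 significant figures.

0.0342

Wien's law: T_J/T_S = λ_S/λ_J = 210/180 = 1.167.
L_J/L_S = (R_J/R_S)²(T_J/T_S)⁴ = (0.870)²(1.167)⁴ = 1.402.
F_J/F_S = (L_J/L_S)/(d_J/d_S)² = 1.402/(6.40)² = 0.03423.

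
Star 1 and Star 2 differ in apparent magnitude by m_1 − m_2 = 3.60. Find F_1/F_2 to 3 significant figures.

F_1/F_2 = 10^(−(m_1 − m_2)/2.5) = 10^(-3.60/2.5) = 10^-1.440 = 0.03631.

0.0363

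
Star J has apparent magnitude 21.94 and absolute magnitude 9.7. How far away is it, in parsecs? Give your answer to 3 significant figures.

m − M = 5 log₁₀(d/10 pc)
21.94 − (9.7) = 12.24 = 5 log₁₀(d/10)
d = 10 × 10^(12.24/5) = 10 × 10^2.448 = 2805 pc.

2.81×10^3 pc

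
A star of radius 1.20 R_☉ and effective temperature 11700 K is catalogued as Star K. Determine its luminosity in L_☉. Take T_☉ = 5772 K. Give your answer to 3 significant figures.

L/L_☉ = (R/R_☉)² (T/T_☉)⁴ = (1.20)² × (11700/5772)⁴
       = 1.440 × (2.027)⁴ = 1.440 × 16.88 = 24.31.

24.3 L_☉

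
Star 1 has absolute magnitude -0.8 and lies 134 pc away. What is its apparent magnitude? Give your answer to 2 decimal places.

m = M + 5 log₁₀(d/10 pc) = -0.8 + 5 log₁₀(134/10)
  = -0.8 + 5 × 1.127 = -0.8 + 5.64 = 4.84.

4.84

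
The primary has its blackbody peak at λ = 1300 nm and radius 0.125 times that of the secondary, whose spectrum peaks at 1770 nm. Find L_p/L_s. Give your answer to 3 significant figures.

Wien's law gives T ∝ 1/λ_max, so T_p/T_s = λ_s/λ_p = 1770/1300 = 1.362.
Then L ∝ R²T⁴ gives L_p/L_s = (0.125)² × (1.362)⁴ = 0.01562 × 3.437 = 0.05370.

0.0537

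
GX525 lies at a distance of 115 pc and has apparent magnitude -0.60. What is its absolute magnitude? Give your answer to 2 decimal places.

M = m − 5 log₁₀(d/10 pc) = -0.60 − 5 log₁₀(115/10)
  = -0.60 − 5 × 1.061 = -0.60 − 5.30 = -5.90.

-5.90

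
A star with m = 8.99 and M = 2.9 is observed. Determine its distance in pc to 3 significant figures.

m − M = 5 log₁₀(d/10 pc)
8.99 − (2.9) = 6.09 = 5 log₁₀(d/10)
d = 10 × 10^(6.09/5) = 10 × 10^1.218 = 165.2 pc.

165 pc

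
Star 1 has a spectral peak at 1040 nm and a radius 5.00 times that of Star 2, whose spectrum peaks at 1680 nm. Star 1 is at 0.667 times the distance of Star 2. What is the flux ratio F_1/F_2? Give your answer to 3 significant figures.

Wien's law: T_1/T_2 = λ_2/λ_1 = 1680/1040 = 1.615.
L_1/L_2 = (R_1/R_2)²(T_1/T_2)⁴ = (5.00)²(1.615)⁴ = 170.2.
F_1/F_2 = (L_1/L_2)/(d_1/d_2)² = 170.2/(0.667)² = 382.6.

383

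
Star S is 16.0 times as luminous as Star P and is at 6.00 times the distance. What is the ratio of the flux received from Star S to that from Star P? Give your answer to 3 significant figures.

F = L/(4πd²), so F_S/F_P = (L_S/L_P) / (d_S/d_P)²
= 16.0 / (6.00)² = 16.0 / 36.00 = 0.4444.

0.444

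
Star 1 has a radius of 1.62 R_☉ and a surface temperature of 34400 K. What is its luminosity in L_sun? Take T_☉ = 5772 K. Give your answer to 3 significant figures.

L/L_☉ = (R/R_☉)² (T/T_☉)⁴ = (1.62)² × (34400/5772)⁴
       = 2.624 × (5.960)⁴ = 2.624 × 1262 = 3311.

3.31×10^3 L_sun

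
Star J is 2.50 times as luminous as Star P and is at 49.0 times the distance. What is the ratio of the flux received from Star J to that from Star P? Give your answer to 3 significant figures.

0.00104

F = L/(4πd²), so F_J/F_P = (L_J/L_P) / (d_J/d_P)²
= 2.50 / (49.0)² = 2.50 / 2401 = 0.001041.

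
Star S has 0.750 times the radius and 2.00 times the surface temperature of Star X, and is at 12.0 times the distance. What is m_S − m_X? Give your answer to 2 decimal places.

L_S/L_X = (0.750)²(2.00)⁴ = 9.000.
F_S/F_X = (L_S/L_X)/(d_S/d_X)² = 9.000/144.0 = 0.06250.
m_S − m_X = −2.5 log₁₀(0.06250) = 3.01.

3.01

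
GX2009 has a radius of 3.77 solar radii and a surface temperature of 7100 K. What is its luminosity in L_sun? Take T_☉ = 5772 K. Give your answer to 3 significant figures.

L/L_☉ = (R/R_☉)² (T/T_☉)⁴ = (3.77)² × (7100/5772)⁴
       = 14.21 × (1.230)⁴ = 14.21 × 2.289 = 32.54.

32.5 L_sun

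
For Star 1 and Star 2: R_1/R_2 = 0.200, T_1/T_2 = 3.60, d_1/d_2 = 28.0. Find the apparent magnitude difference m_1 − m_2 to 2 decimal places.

L_1/L_2 = (0.200)²(3.60)⁴ = 6.718.
F_1/F_2 = (L_1/L_2)/(d_1/d_2)² = 6.718/784.0 = 0.008569.
m_1 − m_2 = −2.5 log₁₀(0.008569) = 5.17.

5.17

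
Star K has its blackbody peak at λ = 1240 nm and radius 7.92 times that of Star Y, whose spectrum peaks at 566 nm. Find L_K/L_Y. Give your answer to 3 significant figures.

2.72

Wien's law gives T ∝ 1/λ_max, so T_K/T_Y = λ_Y/λ_K = 566/1240 = 0.4565.
Then L ∝ R²T⁴ gives L_K/L_Y = (7.92)² × (0.4565)⁴ = 62.73 × 0.04341 = 2.723.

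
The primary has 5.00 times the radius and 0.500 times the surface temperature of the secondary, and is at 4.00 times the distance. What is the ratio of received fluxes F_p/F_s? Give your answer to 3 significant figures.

0.0977

L_p/L_s = (R_p/R_s)²(T_p/T_s)⁴ = (5.00)² × (0.500)⁴ = 1.562.
F_p/F_s = (L_p/L_s)/(d_p/d_s)² = 1.562 / (4.00)² = 0.09766.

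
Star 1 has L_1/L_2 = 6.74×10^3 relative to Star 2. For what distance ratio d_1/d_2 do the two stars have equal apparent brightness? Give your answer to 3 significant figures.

Equal flux requires L_1/d_1² = L_2/d_2², so d_1/d_2 = √(L_1/L_2)
= √(6.74×10^3) = 82.10.

82.1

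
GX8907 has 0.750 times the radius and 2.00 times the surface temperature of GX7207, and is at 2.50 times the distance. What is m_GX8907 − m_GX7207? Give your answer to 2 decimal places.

-0.40

L_GX8907/L_GX7207 = (0.750)²(2.00)⁴ = 9.000.
F_GX8907/F_GX7207 = (L_GX8907/L_GX7207)/(d_GX8907/d_GX7207)² = 9.000/6.250 = 1.440.
m_GX8907 − m_GX7207 = −2.5 log₁₀(1.440) = -0.40.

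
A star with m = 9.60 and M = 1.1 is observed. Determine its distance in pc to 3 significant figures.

m − M = 5 log₁₀(d/10 pc)
9.60 − (1.1) = 8.50 = 5 log₁₀(d/10)
d = 10 × 10^(8.50/5) = 10 × 10^1.700 = 501.2 pc.

501 pc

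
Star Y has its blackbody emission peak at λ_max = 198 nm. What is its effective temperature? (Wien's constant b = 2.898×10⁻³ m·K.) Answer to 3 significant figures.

T = b/λ_max = 2.898×10⁻³ / (198×10⁻⁹) = 1.464×10^4 K.

1.46×10^4 K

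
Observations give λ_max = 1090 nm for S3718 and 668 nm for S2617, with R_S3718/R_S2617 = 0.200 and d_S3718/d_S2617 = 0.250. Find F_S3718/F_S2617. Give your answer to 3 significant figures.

0.0903

Wien's law: T_S3718/T_S2617 = λ_S2617/λ_S3718 = 668/1090 = 0.6128.
L_S3718/L_S2617 = (R_S3718/R_S2617)²(T_S3718/T_S2617)⁴ = (0.200)²(0.6128)⁴ = 0.005642.
F_S3718/F_S2617 = (L_S3718/L_S2617)/(d_S3718/d_S2617)² = 0.005642/(0.250)² = 0.09028.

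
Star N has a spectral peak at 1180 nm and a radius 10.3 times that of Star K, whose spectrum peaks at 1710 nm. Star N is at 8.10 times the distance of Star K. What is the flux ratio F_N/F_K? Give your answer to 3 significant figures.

7.13

Wien's law: T_N/T_K = λ_K/λ_N = 1710/1180 = 1.449.
L_N/L_K = (R_N/R_K)²(T_N/T_K)⁴ = (10.3)²(1.449)⁴ = 467.9.
F_N/F_K = (L_N/L_K)/(d_N/d_K)² = 467.9/(8.10)² = 7.131.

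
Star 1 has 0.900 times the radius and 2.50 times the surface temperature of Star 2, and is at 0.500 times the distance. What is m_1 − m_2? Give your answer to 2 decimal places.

-5.26

L_1/L_2 = (0.900)²(2.50)⁴ = 31.64.
F_1/F_2 = (L_1/L_2)/(d_1/d_2)² = 31.64/0.2500 = 126.6.
m_1 − m_2 = −2.5 log₁₀(126.6) = -5.26.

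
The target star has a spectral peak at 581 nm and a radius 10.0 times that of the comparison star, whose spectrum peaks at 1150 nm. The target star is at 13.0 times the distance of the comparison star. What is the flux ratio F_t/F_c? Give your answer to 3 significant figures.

Wien's law: T_t/T_c = λ_c/λ_t = 1150/581 = 1.979.
L_t/L_c = (R_t/R_c)²(T_t/T_c)⁴ = (10.0)²(1.979)⁴ = 1535.
F_t/F_c = (L_t/L_c)/(d_t/d_c)² = 1535/(13.0)² = 9.082.

9.08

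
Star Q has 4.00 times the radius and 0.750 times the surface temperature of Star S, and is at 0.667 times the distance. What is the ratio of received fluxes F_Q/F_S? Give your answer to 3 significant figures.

L_Q/L_S = (R_Q/R_S)²(T_Q/T_S)⁴ = (4.00)² × (0.750)⁴ = 5.062.
F_Q/F_S = (L_Q/L_S)/(d_Q/d_S)² = 5.062 / (0.667)² = 11.38.

11.4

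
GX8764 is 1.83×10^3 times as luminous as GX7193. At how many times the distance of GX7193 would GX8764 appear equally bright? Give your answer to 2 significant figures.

Equal flux requires L_GX8764/d_GX8764² = L_GX7193/d_GX7193², so d_GX8764/d_GX7193 = √(L_GX8764/L_GX7193)
= √(1.83×10^3) = 42.78.

43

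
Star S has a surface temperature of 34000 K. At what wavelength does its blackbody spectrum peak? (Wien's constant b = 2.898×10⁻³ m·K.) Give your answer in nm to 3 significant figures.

85.2 nm

λ_max = b/T = 2.898×10⁻³ / 34000 = 8.52×10^-8 m = 85.24 nm.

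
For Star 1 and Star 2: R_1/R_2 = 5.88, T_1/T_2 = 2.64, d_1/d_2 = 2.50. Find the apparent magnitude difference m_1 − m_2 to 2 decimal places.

-6.07

L_1/L_2 = (5.88)²(2.64)⁴ = 1679.
F_1/F_2 = (L_1/L_2)/(d_1/d_2)² = 1679/6.250 = 268.7.
m_1 − m_2 = −2.5 log₁₀(268.7) = -6.07.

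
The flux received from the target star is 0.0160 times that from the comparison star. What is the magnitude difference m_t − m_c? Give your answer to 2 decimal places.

m_t − m_c = −2.5 log₁₀(F_t/F_c) = −2.5 log₁₀(0.0160) = −2.5 × (-1.796) = 4.490.

4.49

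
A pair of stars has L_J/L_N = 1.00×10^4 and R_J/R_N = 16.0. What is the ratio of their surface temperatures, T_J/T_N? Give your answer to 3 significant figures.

L ∝ R²T⁴ gives T ∝ (L/R²)^(1/4), so
T_J/T_N = (1.00×10^4 / 16.0²)^(1/4) = (39.06)^(1/4) = 2.500.

2.50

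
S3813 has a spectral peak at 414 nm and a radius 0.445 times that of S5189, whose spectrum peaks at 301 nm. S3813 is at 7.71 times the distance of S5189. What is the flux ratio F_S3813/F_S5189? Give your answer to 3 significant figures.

9.31×10^-4

Wien's law: T_S3813/T_S5189 = λ_S5189/λ_S3813 = 301/414 = 0.7271.
L_S3813/L_S5189 = (R_S3813/R_S5189)²(T_S3813/T_S5189)⁴ = (0.445)²(0.7271)⁴ = 0.05533.
F_S3813/F_S5189 = (L_S3813/L_S5189)/(d_S3813/d_S5189)² = 0.05533/(7.71)² = 9.308×10^-4.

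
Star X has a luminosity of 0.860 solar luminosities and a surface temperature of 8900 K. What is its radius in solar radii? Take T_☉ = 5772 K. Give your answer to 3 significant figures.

0.390 solar radii

R/R_☉ = √(L/L_☉) / (T/T_☉)² = √(0.860) / (1.542)²
       = 0.9274 / 2.378 = 0.3901.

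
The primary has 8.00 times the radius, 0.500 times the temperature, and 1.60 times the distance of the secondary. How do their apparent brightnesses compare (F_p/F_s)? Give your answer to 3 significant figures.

L_p/L_s = (R_p/R_s)²(T_p/T_s)⁴ = (8.00)² × (0.500)⁴ = 4.000.
F_p/F_s = (L_p/L_s)/(d_p/d_s)² = 4.000 / (1.60)² = 1.562.

1.56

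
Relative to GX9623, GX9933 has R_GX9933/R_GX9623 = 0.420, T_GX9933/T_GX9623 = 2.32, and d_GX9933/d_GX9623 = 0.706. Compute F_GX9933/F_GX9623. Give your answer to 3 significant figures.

10.3

L_GX9933/L_GX9623 = (R_GX9933/R_GX9623)²(T_GX9933/T_GX9623)⁴ = (0.420)² × (2.32)⁴ = 5.110.
F_GX9933/F_GX9623 = (L_GX9933/L_GX9623)/(d_GX9933/d_GX9623)² = 5.110 / (0.706)² = 10.25.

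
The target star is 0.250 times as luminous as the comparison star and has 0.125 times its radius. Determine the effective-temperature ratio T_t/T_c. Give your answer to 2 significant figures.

2.0

L ∝ R²T⁴ gives T ∝ (L/R²)^(1/4), so
T_t/T_c = (0.250 / 0.125²)^(1/4) = (16.00)^(1/4) = 2.000.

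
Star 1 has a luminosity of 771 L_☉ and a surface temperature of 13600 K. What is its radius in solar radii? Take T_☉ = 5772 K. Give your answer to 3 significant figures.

5.00 solar radii

R/R_☉ = √(L/L_☉) / (T/T_☉)² = √(771) / (2.356)²
       = 27.77 / 5.552 = 5.002.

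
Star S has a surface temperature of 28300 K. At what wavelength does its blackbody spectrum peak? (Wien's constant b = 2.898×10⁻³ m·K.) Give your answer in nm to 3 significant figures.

102 nm

λ_max = b/T = 2.898×10⁻³ / 28300 = 1.02×10^-7 m = 102.4 nm.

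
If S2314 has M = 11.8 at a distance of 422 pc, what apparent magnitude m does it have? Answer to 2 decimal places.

m = M + 5 log₁₀(d/10 pc) = 11.8 + 5 log₁₀(422/10)
  = 11.8 + 5 × 1.625 = 11.8 + 8.13 = 19.93.

19.93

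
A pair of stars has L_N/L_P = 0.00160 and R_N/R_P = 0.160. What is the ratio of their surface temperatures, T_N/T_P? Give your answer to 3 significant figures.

0.500

L ∝ R²T⁴ gives T ∝ (L/R²)^(1/4), so
T_N/T_P = (0.00160 / 0.160²)^(1/4) = (0.06250)^(1/4) = 0.5000.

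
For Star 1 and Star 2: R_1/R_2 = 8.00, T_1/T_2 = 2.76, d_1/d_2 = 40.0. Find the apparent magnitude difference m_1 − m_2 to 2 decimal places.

-0.91

L_1/L_2 = (8.00)²(2.76)⁴ = 3714.
F_1/F_2 = (L_1/L_2)/(d_1/d_2)² = 3714/1600 = 2.321.
m_1 − m_2 = −2.5 log₁₀(2.321) = -0.91.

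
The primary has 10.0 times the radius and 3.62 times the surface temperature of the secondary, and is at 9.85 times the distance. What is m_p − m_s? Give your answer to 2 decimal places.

-5.62

L_p/L_s = (10.0)²(3.62)⁴ = 1.717×10^4.
F_p/F_s = (L_p/L_s)/(d_p/d_s)² = 1.717×10^4/97.02 = 177.0.
m_p − m_s = −2.5 log₁₀(177.0) = -5.62.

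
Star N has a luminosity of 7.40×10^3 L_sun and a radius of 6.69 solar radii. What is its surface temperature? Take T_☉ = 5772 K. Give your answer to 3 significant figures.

T/T_☉ = (L/L_☉)^(1/4) / (R/R_☉)^(1/2)
T = 5772 × (7.40×10^3)^(1/4) / √(6.69) = 5772 × 9.275 / 2.587 = 2.070×10^4 K.

2.07×10^4 K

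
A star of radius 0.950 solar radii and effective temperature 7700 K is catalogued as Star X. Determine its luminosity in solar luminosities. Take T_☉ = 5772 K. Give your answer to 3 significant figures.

2.86 solar luminosities

L/L_☉ = (R/R_☉)² (T/T_☉)⁴ = (0.950)² × (7700/5772)⁴
       = 0.9025 × (1.334)⁴ = 0.9025 × 3.167 = 2.858.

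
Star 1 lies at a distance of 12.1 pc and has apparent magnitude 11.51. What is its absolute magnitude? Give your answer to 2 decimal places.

11.10

M = m − 5 log₁₀(d/10 pc) = 11.51 − 5 log₁₀(12.1/10)
  = 11.51 − 5 × 0.083 = 11.51 − 0.41 = 11.10.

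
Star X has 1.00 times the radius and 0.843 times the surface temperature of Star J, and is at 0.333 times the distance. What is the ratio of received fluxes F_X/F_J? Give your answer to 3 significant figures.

L_X/L_J = (R_X/R_J)²(T_X/T_J)⁴ = (1.00)² × (0.843)⁴ = 0.5050.
F_X/F_J = (L_X/L_J)/(d_X/d_J)² = 0.5050 / (0.333)² = 4.554.

4.55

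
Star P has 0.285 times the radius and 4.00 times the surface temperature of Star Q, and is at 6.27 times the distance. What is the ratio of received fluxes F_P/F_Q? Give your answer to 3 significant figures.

0.529

L_P/L_Q = (R_P/R_Q)²(T_P/T_Q)⁴ = (0.285)² × (4.00)⁴ = 20.79.
F_P/F_Q = (L_P/L_Q)/(d_P/d_Q)² = 20.79 / (6.27)² = 0.5289.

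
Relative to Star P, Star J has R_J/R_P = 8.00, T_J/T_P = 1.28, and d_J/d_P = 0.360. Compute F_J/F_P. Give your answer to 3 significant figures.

1.33×10^3

L_J/L_P = (R_J/R_P)²(T_J/T_P)⁴ = (8.00)² × (1.28)⁴ = 171.8.
F_J/F_P = (L_J/L_P)/(d_J/d_P)² = 171.8 / (0.360)² = 1326.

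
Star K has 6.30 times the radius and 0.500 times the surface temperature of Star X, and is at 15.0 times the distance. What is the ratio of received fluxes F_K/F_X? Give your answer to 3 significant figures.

0.0110

L_K/L_X = (R_K/R_X)²(T_K/T_X)⁴ = (6.30)² × (0.500)⁴ = 2.481.
F_K/F_X = (L_K/L_X)/(d_K/d_X)² = 2.481 / (15.0)² = 0.01103.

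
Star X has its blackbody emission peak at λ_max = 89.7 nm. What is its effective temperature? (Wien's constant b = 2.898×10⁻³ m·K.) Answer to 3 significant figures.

3.23×10^4 K

T = b/λ_max = 2.898×10⁻³ / (89.7×10⁻⁹) = 3.231×10^4 K.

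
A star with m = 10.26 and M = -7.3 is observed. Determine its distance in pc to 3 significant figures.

m − M = 5 log₁₀(d/10 pc)
10.26 − (-7.3) = 17.56 = 5 log₁₀(d/10)
d = 10 × 10^(17.56/5) = 10 × 10^3.512 = 3.251×10^4 pc.

3.25×10^4 pc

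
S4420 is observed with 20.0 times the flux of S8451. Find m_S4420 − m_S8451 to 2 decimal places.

m_S4420 − m_S8451 = −2.5 log₁₀(F_S4420/F_S8451) = −2.5 log₁₀(20.0) = −2.5 × (1.301) = -3.253.

-3.25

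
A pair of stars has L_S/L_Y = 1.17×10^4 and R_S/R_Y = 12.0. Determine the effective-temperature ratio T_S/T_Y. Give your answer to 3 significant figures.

L ∝ R²T⁴ gives T ∝ (L/R²)^(1/4), so
T_S/T_Y = (1.17×10^4 / 12.0²)^(1/4) = (81.25)^(1/4) = 3.002.

3.00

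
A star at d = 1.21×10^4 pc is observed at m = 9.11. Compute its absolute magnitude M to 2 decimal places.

-6.30

M = m − 5 log₁₀(d/10 pc) = 9.11 − 5 log₁₀(1.21×10^4/10)
  = 9.11 − 5 × 3.083 = 9.11 − 15.41 = -6.30.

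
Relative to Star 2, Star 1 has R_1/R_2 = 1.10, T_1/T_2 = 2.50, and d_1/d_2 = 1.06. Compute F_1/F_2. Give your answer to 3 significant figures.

42.1

L_1/L_2 = (R_1/R_2)²(T_1/T_2)⁴ = (1.10)² × (2.50)⁴ = 47.27.
F_1/F_2 = (L_1/L_2)/(d_1/d_2)² = 47.27 / (1.06)² = 42.07.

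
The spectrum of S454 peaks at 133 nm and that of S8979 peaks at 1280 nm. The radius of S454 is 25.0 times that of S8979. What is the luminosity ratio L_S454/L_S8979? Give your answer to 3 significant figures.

Wien's law gives T ∝ 1/λ_max, so T_S454/T_S8979 = λ_S8979/λ_S454 = 1280/133 = 9.624.
Then L ∝ R²T⁴ gives L_S454/L_S8979 = (25.0)² × (9.624)⁴ = 625.0 × 8579 = 5.362×10^6.

5.36×10^6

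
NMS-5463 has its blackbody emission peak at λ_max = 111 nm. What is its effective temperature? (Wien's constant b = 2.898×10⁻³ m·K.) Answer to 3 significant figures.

T = b/λ_max = 2.898×10⁻³ / (111×10⁻⁹) = 2.611×10^4 K.

2.61×10^4 K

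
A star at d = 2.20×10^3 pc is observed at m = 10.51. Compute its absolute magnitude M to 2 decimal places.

-1.20

M = m − 5 log₁₀(d/10 pc) = 10.51 − 5 log₁₀(2.20×10^3/10)
  = 10.51 − 5 × 2.342 = 10.51 − 11.71 = -1.20.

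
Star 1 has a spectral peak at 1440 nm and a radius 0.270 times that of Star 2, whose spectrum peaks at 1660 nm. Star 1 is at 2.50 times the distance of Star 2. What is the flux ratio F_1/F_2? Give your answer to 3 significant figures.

Wien's law: T_1/T_2 = λ_2/λ_1 = 1660/1440 = 1.153.
L_1/L_2 = (R_1/R_2)²(T_1/T_2)⁴ = (0.270)²(1.153)⁴ = 0.1287.
F_1/F_2 = (L_1/L_2)/(d_1/d_2)² = 0.1287/(2.50)² = 0.02060.

0.0206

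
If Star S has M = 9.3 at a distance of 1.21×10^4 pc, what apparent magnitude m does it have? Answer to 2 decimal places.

m = M + 5 log₁₀(d/10 pc) = 9.3 + 5 log₁₀(1.21×10^4/10)
  = 9.3 + 5 × 3.083 = 9.3 + 15.41 = 24.71.

24.71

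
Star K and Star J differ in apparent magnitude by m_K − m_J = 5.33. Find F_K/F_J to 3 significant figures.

F_K/F_J = 10^(−(m_K − m_J)/2.5) = 10^(-5.33/2.5) = 10^-2.132 = 0.007379.

0.00738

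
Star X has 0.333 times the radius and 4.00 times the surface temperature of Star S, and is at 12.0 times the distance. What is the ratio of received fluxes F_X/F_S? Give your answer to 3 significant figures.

0.197

L_X/L_S = (R_X/R_S)²(T_X/T_S)⁴ = (0.333)² × (4.00)⁴ = 28.39.
F_X/F_S = (L_X/L_S)/(d_X/d_S)² = 28.39 / (12.0)² = 0.1971.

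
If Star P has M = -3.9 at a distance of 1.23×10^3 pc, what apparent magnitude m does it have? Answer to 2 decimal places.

6.55

m = M + 5 log₁₀(d/10 pc) = -3.9 + 5 log₁₀(1.23×10^3/10)
  = -3.9 + 5 × 2.090 = -3.9 + 10.45 = 6.55.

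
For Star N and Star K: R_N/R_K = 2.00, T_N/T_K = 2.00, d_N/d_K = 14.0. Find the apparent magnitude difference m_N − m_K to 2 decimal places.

L_N/L_K = (2.00)²(2.00)⁴ = 64.00.
F_N/F_K = (L_N/L_K)/(d_N/d_K)² = 64.00/196.0 = 0.3265.
m_N − m_K = −2.5 log₁₀(0.3265) = 1.22.

1.22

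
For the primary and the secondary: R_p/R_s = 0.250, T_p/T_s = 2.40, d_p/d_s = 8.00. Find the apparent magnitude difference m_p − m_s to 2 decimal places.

3.72

L_p/L_s = (0.250)²(2.40)⁴ = 2.074.
F_p/F_s = (L_p/L_s)/(d_p/d_s)² = 2.074/64.00 = 0.03240.
m_p − m_s = −2.5 log₁₀(0.03240) = 3.72.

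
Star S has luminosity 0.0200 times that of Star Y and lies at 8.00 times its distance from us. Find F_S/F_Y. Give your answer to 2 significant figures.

3.1×10^-4

F = L/(4πd²), so F_S/F_Y = (L_S/L_Y) / (d_S/d_Y)²
= 0.0200 / (8.00)² = 0.0200 / 64.00 = 3.125×10^-4.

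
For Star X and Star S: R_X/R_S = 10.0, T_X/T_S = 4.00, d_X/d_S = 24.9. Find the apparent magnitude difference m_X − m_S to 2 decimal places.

-4.04

L_X/L_S = (10.0)²(4.00)⁴ = 2.560×10^4.
F_X/F_S = (L_X/L_S)/(d_X/d_S)² = 2.560×10^4/620.0 = 41.29.
m_X − m_S = −2.5 log₁₀(41.29) = -4.04.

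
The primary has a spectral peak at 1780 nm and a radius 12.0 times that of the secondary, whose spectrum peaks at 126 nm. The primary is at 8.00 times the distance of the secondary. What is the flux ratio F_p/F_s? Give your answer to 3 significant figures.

5.65×10^-5

Wien's law: T_p/T_s = λ_s/λ_p = 126/1780 = 0.07079.
L_p/L_s = (R_p/R_s)²(T_p/T_s)⁴ = (12.0)²(0.07079)⁴ = 0.003615.
F_p/F_s = (L_p/L_s)/(d_p/d_s)² = 0.003615/(8.00)² = 5.649×10^-5.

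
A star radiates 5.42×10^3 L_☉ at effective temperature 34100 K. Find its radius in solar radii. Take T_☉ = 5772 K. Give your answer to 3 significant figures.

R/R_☉ = √(L/L_☉) / (T/T_☉)² = √(5.42×10^3) / (5.908)²
       = 73.62 / 34.90 = 2.109.

2.11 solar radii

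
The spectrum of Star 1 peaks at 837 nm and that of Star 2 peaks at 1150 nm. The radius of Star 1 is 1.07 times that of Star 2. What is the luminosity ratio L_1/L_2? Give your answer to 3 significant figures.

4.08

Wien's law gives T ∝ 1/λ_max, so T_1/T_2 = λ_2/λ_1 = 1150/837 = 1.374.
Then L ∝ R²T⁴ gives L_1/L_2 = (1.07)² × (1.374)⁴ = 1.145 × 3.564 = 4.080.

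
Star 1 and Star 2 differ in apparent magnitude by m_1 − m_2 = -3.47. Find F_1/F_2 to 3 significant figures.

F_1/F_2 = 10^(−(m_1 − m_2)/2.5) = 10^(3.47/2.5) = 10^1.388 = 24.43.

24.4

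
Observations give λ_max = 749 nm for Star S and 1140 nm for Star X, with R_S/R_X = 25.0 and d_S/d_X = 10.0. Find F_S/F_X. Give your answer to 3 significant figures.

33.5

Wien's law: T_S/T_X = λ_X/λ_S = 1140/749 = 1.522.
L_S/L_X = (R_S/R_X)²(T_S/T_X)⁴ = (25.0)²(1.522)⁴ = 3354.
F_S/F_X = (L_S/L_X)/(d_S/d_X)² = 3354/(10.0)² = 33.54.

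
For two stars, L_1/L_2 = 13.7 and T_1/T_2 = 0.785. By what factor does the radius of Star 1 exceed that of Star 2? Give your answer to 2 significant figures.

6.0

L ∝ R²T⁴ gives R ∝ √L / T², so
R_1/R_2 = √(13.7) / (0.785)² = 3.701 / 0.6162 = 6.006.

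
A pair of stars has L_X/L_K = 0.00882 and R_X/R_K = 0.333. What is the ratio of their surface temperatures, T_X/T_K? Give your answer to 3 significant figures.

0.531

L ∝ R²T⁴ gives T ∝ (L/R²)^(1/4), so
T_X/T_K = (0.00882 / 0.333²)^(1/4) = (0.07954)^(1/4) = 0.5311.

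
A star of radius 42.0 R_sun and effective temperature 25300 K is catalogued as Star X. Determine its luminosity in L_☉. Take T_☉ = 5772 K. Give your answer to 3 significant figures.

6.51×10^5 L_☉

L/L_☉ = (R/R_☉)² (T/T_☉)⁴ = (42.0)² × (25300/5772)⁴
       = 1764 × (4.383)⁴ = 1764 × 369.1 = 6.511×10^5.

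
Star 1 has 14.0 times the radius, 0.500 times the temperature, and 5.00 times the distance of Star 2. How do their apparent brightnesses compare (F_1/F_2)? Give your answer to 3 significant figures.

L_1/L_2 = (R_1/R_2)²(T_1/T_2)⁴ = (14.0)² × (0.500)⁴ = 12.25.
F_1/F_2 = (L_1/L_2)/(d_1/d_2)² = 12.25 / (5.00)² = 0.4900.

0.490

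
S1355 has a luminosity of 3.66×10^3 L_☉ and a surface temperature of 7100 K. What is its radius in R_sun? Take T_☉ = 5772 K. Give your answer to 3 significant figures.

40.0 R_sun

R/R_☉ = √(L/L_☉) / (T/T_☉)² = √(3.66×10^3) / (1.230)²
       = 60.50 / 1.513 = 39.98.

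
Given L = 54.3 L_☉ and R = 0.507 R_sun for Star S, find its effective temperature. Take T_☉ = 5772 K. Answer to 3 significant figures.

T/T_☉ = (L/L_☉)^(1/4) / (R/R_☉)^(1/2)
T = 5772 × (54.3)^(1/4) / √(0.507) = 5772 × 2.715 / 0.7120 = 2.201×10^4 K.

2.20×10^4 K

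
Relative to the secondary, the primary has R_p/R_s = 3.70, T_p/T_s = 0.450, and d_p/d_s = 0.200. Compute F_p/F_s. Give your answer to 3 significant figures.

L_p/L_s = (R_p/R_s)²(T_p/T_s)⁴ = (3.70)² × (0.450)⁴ = 0.5614.
F_p/F_s = (L_p/L_s)/(d_p/d_s)² = 0.5614 / (0.200)² = 14.03.

14.0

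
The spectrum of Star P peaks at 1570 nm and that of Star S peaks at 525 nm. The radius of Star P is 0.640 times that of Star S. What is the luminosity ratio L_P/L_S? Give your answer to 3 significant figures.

Wien's law gives T ∝ 1/λ_max, so T_P/T_S = λ_S/λ_P = 525/1570 = 0.3344.
Then L ∝ R²T⁴ gives L_P/L_S = (0.640)² × (0.3344)⁴ = 0.4096 × 0.01250 = 0.005122.

0.00512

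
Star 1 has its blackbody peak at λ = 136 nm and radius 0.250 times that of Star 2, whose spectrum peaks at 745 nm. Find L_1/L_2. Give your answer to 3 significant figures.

56.3

Wien's law gives T ∝ 1/λ_max, so T_1/T_2 = λ_2/λ_1 = 745/136 = 5.478.
Then L ∝ R²T⁴ gives L_1/L_2 = (0.250)² × (5.478)⁴ = 0.06250 × 900.5 = 56.28.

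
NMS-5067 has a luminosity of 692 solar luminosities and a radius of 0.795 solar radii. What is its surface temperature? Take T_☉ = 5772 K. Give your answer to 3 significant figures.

T/T_☉ = (L/L_☉)^(1/4) / (R/R_☉)^(1/2)
T = 5772 × (692)^(1/4) / √(0.795) = 5772 × 5.129 / 0.8916 = 3.320×10^4 K.

3.32×10^4 K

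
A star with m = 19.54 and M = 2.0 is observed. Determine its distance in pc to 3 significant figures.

m − M = 5 log₁₀(d/10 pc)
19.54 − (2.0) = 17.54 = 5 log₁₀(d/10)
d = 10 × 10^(17.54/5) = 10 × 10^3.508 = 3.221×10^4 pc.

3.22×10^4 pc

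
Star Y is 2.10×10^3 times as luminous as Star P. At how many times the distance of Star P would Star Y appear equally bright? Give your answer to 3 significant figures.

Equal flux requires L_Y/d_Y² = L_P/d_P², so d_Y/d_P = √(L_Y/L_P)
= √(2.10×10^3) = 45.83.

45.8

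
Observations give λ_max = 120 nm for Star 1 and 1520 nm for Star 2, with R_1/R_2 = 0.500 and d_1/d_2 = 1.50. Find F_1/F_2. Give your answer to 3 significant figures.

2.86×10^3

Wien's law: T_1/T_2 = λ_2/λ_1 = 1520/120 = 12.67.
L_1/L_2 = (R_1/R_2)²(T_1/T_2)⁴ = (0.500)²(12.67)⁴ = 6436.
F_1/F_2 = (L_1/L_2)/(d_1/d_2)² = 6436/(1.50)² = 2860.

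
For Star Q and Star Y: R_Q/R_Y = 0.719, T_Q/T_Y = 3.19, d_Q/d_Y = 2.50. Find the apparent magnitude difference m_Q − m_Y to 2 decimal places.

L_Q/L_Y = (0.719)²(3.19)⁴ = 53.53.
F_Q/F_Y = (L_Q/L_Y)/(d_Q/d_Y)² = 53.53/6.250 = 8.565.
m_Q − m_Y = −2.5 log₁₀(8.565) = -2.33.

-2.33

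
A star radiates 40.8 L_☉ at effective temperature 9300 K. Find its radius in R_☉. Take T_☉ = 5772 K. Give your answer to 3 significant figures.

2.46 R_☉

R/R_☉ = √(L/L_☉) / (T/T_☉)² = √(40.8) / (1.611)²
       = 6.387 / 2.596 = 2.460.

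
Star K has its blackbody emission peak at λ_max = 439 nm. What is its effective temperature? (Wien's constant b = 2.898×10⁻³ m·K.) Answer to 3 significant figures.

T = b/λ_max = 2.898×10⁻³ / (439×10⁻⁹) = 6601 K.

6.60×10^3 K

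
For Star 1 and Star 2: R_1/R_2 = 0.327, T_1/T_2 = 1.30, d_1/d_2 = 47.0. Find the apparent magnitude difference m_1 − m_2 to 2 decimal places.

9.65

L_1/L_2 = (0.327)²(1.30)⁴ = 0.3054.
F_1/F_2 = (L_1/L_2)/(d_1/d_2)² = 0.3054/2209 = 1.383×10^-4.
m_1 − m_2 = −2.5 log₁₀(1.383×10^-4) = 9.65.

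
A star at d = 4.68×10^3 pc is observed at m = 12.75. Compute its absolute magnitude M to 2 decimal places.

-0.60

M = m − 5 log₁₀(d/10 pc) = 12.75 − 5 log₁₀(4.68×10^3/10)
  = 12.75 − 5 × 2.670 = 12.75 − 13.35 = -0.60.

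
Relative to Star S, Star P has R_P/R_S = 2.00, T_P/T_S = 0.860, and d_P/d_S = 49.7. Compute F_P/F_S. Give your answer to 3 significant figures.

L_P/L_S = (R_P/R_S)²(T_P/T_S)⁴ = (2.00)² × (0.860)⁴ = 2.188.
F_P/F_S = (L_P/L_S)/(d_P/d_S)² = 2.188 / (49.7)² = 8.858×10^-4.

8.86×10^-4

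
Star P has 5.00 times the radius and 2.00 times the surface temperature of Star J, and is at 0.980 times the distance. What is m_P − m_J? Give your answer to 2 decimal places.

L_P/L_J = (5.00)²(2.00)⁴ = 400.0.
F_P/F_J = (L_P/L_J)/(d_P/d_J)² = 400.0/0.9604 = 416.5.
m_P − m_J = −2.5 log₁₀(416.5) = -6.55.

-6.55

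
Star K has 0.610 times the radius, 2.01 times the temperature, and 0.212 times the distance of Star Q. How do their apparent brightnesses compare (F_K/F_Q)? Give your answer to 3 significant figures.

135

L_K/L_Q = (R_K/R_Q)²(T_K/T_Q)⁴ = (0.610)² × (2.01)⁴ = 6.074.
F_K/F_Q = (L_K/L_Q)/(d_K/d_Q)² = 6.074 / (0.212)² = 135.1.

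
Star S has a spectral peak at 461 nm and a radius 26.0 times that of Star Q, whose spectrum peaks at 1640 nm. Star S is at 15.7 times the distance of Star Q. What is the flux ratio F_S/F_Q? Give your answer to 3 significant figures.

439

Wien's law: T_S/T_Q = λ_Q/λ_S = 1640/461 = 3.557.
L_S/L_Q = (R_S/R_Q)²(T_S/T_Q)⁴ = (26.0)²(3.557)⁴ = 1.083×10^5.
F_S/F_Q = (L_S/L_Q)/(d_S/d_Q)² = 1.083×10^5/(15.7)² = 439.3.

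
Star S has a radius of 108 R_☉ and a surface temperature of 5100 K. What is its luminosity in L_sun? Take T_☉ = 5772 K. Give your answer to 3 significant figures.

L/L_☉ = (R/R_☉)² (T/T_☉)⁴ = (108)² × (5100/5772)⁴
       = 1.166×10^4 × (0.8836)⁴ = 1.166×10^4 × 0.6095 = 7109.

7.11×10^3 L_sun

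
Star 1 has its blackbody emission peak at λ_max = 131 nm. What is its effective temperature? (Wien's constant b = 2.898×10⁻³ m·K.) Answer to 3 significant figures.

2.21×10^4 K

T = b/λ_max = 2.898×10⁻³ / (131×10⁻⁹) = 2.212×10^4 K.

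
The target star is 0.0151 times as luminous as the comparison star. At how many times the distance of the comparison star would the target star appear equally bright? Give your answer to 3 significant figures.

0.123

Equal flux requires L_t/d_t² = L_c/d_c², so d_t/d_c = √(L_t/L_c)
= √(0.0151) = 0.1229.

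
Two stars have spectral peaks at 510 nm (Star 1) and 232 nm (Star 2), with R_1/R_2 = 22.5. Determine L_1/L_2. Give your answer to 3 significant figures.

21.7

Wien's law gives T ∝ 1/λ_max, so T_1/T_2 = λ_2/λ_1 = 232/510 = 0.4549.
Then L ∝ R²T⁴ gives L_1/L_2 = (22.5)² × (0.4549)⁴ = 506.2 × 0.04282 = 21.68.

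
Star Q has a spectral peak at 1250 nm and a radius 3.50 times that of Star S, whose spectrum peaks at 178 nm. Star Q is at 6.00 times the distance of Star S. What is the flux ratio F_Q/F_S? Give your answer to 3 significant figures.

1.40×10^-4

Wien's law: T_Q/T_S = λ_S/λ_Q = 178/1250 = 0.1424.
L_Q/L_S = (R_Q/R_S)²(T_Q/T_S)⁴ = (3.50)²(0.1424)⁴ = 0.005037.
F_Q/F_S = (L_Q/L_S)/(d_Q/d_S)² = 0.005037/(6.00)² = 1.399×10^-4.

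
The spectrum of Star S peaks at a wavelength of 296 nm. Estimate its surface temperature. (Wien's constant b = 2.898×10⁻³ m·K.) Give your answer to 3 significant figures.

9.79×10^3 K

T = b/λ_max = 2.898×10⁻³ / (296×10⁻⁹) = 9791 K.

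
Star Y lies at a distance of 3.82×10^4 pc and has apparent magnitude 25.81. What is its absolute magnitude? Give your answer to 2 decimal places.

M = m − 5 log₁₀(d/10 pc) = 25.81 − 5 log₁₀(3.82×10^4/10)
  = 25.81 − 5 × 3.582 = 25.81 − 17.91 = 7.90.

7.90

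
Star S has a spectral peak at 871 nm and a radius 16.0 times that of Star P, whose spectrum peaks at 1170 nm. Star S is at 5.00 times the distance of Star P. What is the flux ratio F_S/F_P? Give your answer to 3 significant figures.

Wien's law: T_S/T_P = λ_P/λ_S = 1170/871 = 1.343.
L_S/L_P = (R_S/R_P)²(T_S/T_P)⁴ = (16.0)²(1.343)⁴ = 833.5.
F_S/F_P = (L_S/L_P)/(d_S/d_P)² = 833.5/(5.00)² = 33.34.

33.3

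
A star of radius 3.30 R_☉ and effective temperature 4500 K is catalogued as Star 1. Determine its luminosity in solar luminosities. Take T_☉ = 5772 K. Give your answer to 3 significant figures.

4.02 solar luminosities

L/L_☉ = (R/R_☉)² (T/T_☉)⁴ = (3.30)² × (4500/5772)⁴
       = 10.89 × (0.7796)⁴ = 10.89 × 0.3694 = 4.023.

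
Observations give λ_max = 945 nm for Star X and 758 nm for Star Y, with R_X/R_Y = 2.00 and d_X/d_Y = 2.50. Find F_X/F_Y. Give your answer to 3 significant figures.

Wien's law: T_X/T_Y = λ_Y/λ_X = 758/945 = 0.8021.
L_X/L_Y = (R_X/R_Y)²(T_X/T_Y)⁴ = (2.00)²(0.8021)⁴ = 1.656.
F_X/F_Y = (L_X/L_Y)/(d_X/d_Y)² = 1.656/(2.50)² = 0.2649.

0.265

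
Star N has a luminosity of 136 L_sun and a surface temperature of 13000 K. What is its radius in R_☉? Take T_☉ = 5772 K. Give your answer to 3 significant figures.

2.30 R_☉

R/R_☉ = √(L/L_☉) / (T/T_☉)² = √(136) / (2.252)²
       = 11.66 / 5.073 = 2.299.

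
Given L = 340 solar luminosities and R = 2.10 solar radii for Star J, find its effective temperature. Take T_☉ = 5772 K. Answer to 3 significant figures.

T/T_☉ = (L/L_☉)^(1/4) / (R/R_☉)^(1/2)
T = 5772 × (340)^(1/4) / √(2.10) = 5772 × 4.294 / 1.449 = 1.710×10^4 K.

1.71×10^4 K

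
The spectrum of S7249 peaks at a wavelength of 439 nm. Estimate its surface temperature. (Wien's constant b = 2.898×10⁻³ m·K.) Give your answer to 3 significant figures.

6.60×10^3 K

T = b/λ_max = 2.898×10⁻³ / (439×10⁻⁹) = 6601 K.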